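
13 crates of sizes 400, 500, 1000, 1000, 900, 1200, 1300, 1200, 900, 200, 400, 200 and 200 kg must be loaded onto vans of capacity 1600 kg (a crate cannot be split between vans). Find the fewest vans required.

7

Total = 1300 + 1200 + 1200 + 1000 + 1000 + 900 + 900 + 500 + 400 + 400 + 200 + 200 + 200 = 9400 kg.
Lower bound: ⌈9400/1600⌉ = 6 vans.
Also, 7 crates each exceed 800 kg, and no two of those can share a van, so at least 7 vans are needed.
A packing using 7 vans:
  van 1: 1300 + 200 = 1500
  van 2: 1200 + 400 = 1600
  van 3: 1200 + 400 = 1600
  van 4: 1000 + 500 = 1500
  van 5: 1000 + 200 + 200 = 1400
  van 6: 900 = 900
  van 7: 900 = 900
This matches the lower bound, so 7 is optimal.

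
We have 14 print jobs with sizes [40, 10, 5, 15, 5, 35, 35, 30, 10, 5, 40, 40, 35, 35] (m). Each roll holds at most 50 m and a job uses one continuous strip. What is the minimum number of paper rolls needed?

Total = 40 + 40 + 40 + 35 + 35 + 35 + 35 + 30 + 15 + 10 + 10 + 5 + 5 + 5 = 340 m.
Lower bound: ⌈340/50⌉ = 7 paper rolls.
Also, 8 print jobs each exceed 25 m, and no two of those can share a roll, so at least 8 paper rolls are needed.
A packing using 8 paper rolls:
  roll 1: 40 + 10 = 50
  roll 2: 40 + 10 = 50
  roll 3: 40 + 5 + 5 = 50
  roll 4: 35 + 15 = 50
  roll 5: 35 + 5 = 40
  roll 6: 35 = 35
  roll 7: 35 = 35
  roll 8: 30 = 30
This matches the lower bound, so 8 is optimal.

8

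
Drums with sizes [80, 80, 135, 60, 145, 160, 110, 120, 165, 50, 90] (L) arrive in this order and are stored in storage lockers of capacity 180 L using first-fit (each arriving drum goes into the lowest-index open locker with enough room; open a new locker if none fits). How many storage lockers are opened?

  80 → locker 1 (new)  [load 80/180]
  80 → locker 1  [load 160/180]
  135 → locker 2 (new)  [load 135/180]
  60 → locker 3 (new)  [load 60/180]
  145 → locker 4 (new)  [load 145/180]
  160 → locker 5 (new)  [load 160/180]
  110 → locker 3  [load 170/180]
  120 → locker 6 (new)  [load 120/180]
  165 → locker 7 (new)  [load 165/180]
  50 → locker 6  [load 170/180]
  90 → locker 8 (new)  [load 90/180]
8 storage lockers opened.

8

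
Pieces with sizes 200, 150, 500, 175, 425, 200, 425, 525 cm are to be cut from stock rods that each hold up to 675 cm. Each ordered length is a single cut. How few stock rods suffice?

Total = 525 + 500 + 425 + 425 + 200 + 200 + 175 + 150 = 2600 cm.
Lower bound: ⌈2600/675⌉ = 4 stock rods.
A packing using 4 stock rods:
  stock rod 1: 525 + 150 = 675
  stock rod 2: 500 + 175 = 675
  stock rod 3: 425 + 200 = 625
  stock rod 4: 425 + 200 = 625
This matches the lower bound, so 4 is optimal.

4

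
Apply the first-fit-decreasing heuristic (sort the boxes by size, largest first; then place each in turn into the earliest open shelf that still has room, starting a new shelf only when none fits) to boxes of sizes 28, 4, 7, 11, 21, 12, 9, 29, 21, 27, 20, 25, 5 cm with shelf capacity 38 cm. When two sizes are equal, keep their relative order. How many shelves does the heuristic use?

7

Sorted descending: 29, 28, 27, 25, 21, 21, 20, 12, 11, 9, 7, 5, 4.
  29 → shelf 1 (new)  [load 29/38]
  28 → shelf 2 (new)  [load 28/38]
  27 → shelf 3 (new)  [load 27/38]
  25 → shelf 4 (new)  [load 25/38]
  21 → shelf 5 (new)  [load 21/38]
  21 → shelf 6 (new)  [load 21/38]
  20 → shelf 7 (new)  [load 20/38]
  12 → shelf 4  [load 37/38]
  11 → shelf 3  [load 38/38]
  9 → shelf 1  [load 38/38]
  7 → shelf 2  [load 35/38]
  5 → shelf 5  [load 26/38]
  4 → shelf 5  [load 30/38]
7 shelves opened.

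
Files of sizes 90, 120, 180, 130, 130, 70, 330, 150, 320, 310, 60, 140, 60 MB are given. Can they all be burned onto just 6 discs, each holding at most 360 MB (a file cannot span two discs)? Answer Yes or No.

No

Total = 2090 MB; ⌈2090/360⌉ = 6.
The bound of 6 does not rule out 6, but exhaustive search shows no assignment into 6 discs of capacity 360 MB exists — the minimum is 7.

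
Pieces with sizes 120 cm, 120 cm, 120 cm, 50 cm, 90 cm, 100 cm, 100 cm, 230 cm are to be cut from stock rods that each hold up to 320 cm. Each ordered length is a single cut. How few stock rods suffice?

Total = 230 + 120 + 120 + 120 + 100 + 100 + 90 + 50 = 930 cm.
Lower bound: ⌈930/320⌉ = 3 stock rods.
A packing using 3 stock rods:
  stock rod 1: 230 + 90 = 320
  stock rod 2: 120 + 120 + 50 = 290
  stock rod 3: 120 + 100 + 100 = 320
This matches the lower bound, so 3 is optimal.

3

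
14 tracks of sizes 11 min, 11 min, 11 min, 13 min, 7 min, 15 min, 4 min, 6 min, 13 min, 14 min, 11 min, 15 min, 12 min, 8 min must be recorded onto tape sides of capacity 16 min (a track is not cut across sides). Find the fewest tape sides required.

Total = 15 + 15 + 14 + 13 + 13 + 12 + 11 + 11 + 11 + 11 + 8 + 7 + 6 + 4 = 151 min.
Lower bound: ⌈151/16⌉ = 10 tape sides.
A packing using 12 tape sides:
  side 1: 15 = 15
  side 2: 15 = 15
  side 3: 14 = 14
  side 4: 13 = 13
  side 5: 13 = 13
  side 6: 12 + 4 = 16
  side 7: 11 = 11
  side 8: 11 = 11
  side 9: 11 = 11
  side 10: 11 = 11
  side 11: 8 + 7 = 15
  side 12: 6 = 6
No arrangement into 11 tape sides stays within capacity, so 12 is optimal.

12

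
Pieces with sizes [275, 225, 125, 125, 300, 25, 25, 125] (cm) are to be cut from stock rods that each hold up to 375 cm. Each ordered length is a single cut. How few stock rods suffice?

4

Total = 300 + 275 + 225 + 125 + 125 + 125 + 25 + 25 = 1225 cm.
Lower bound: ⌈1225/375⌉ = 4 stock rods.
A packing using 4 stock rods:
  stock rod 1: 300 + 25 + 25 = 350
  stock rod 2: 275 = 275
  stock rod 3: 225 + 125 = 350
  stock rod 4: 125 + 125 = 250
This matches the lower bound, so 4 is optimal.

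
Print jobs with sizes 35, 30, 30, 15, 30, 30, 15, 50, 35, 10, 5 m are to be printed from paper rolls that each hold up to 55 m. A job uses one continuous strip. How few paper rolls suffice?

Total = 50 + 35 + 35 + 30 + 30 + 30 + 30 + 15 + 15 + 10 + 5 = 285 m.
Lower bound: ⌈285/55⌉ = 6 paper rolls.
Also, 7 print jobs each exceed 55/2 m, and no two of those can share a roll, so at least 7 paper rolls are needed.
A packing using 7 paper rolls:
  roll 1: 50 + 5 = 55
  roll 2: 35 + 15 = 50
  roll 3: 35 + 15 = 50
  roll 4: 30 + 10 = 40
  roll 5: 30 = 30
  roll 6: 30 = 30
  roll 7: 30 = 30
This matches the lower bound, so 7 is optimal.

7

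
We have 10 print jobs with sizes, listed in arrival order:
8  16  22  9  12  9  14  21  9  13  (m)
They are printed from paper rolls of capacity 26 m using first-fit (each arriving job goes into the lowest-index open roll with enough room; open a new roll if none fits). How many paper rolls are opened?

6

  8 → roll 1 (new)  [load 8/26]
  16 → roll 1  [load 24/26]
  22 → roll 2 (new)  [load 22/26]
  9 → roll 3 (new)  [load 9/26]
  12 → roll 3  [load 21/26]
  9 → roll 4 (new)  [load 9/26]
  14 → roll 4  [load 23/26]
  21 → roll 5 (new)  [load 21/26]
  9 → roll 6 (new)  [load 9/26]
  13 → roll 6  [load 22/26]
6 paper rolls opened.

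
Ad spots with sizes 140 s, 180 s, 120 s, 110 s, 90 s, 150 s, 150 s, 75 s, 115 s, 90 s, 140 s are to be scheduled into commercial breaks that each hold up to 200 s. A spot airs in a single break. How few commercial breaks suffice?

9

Total = 180 + 150 + 150 + 140 + 140 + 120 + 115 + 110 + 90 + 90 + 75 = 1360 s.
Lower bound: ⌈1360/200⌉ = 7 commercial breaks.
Also, 8 ad spots each exceed 100 s, and no two of those can share a break, so at least 8 commercial breaks are needed.
A packing using 9 commercial breaks:
  break 1: 180 = 180
  break 2: 150 = 150
  break 3: 150 = 150
  break 4: 140 = 140
  break 5: 140 = 140
  break 6: 120 + 75 = 195
  break 7: 115 = 115
  break 8: 110 + 90 = 200
  break 9: 90 = 90
No arrangement into 8 commercial breaks stays within capacity, so 9 is optimal.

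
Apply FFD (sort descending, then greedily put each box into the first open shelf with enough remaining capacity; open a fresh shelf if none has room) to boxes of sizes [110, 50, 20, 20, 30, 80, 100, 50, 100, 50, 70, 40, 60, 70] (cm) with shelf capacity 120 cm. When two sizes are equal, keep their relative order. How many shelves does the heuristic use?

8

Sorted descending: 110, 100, 100, 80, 70, 70, 60, 50, 50, 50, 40, 30, 20, 20.
  110 → shelf 1 (new)  [load 110/120]
  100 → shelf 2 (new)  [load 100/120]
  100 → shelf 3 (new)  [load 100/120]
  80 → shelf 4 (new)  [load 80/120]
  70 → shelf 5 (new)  [load 70/120]
  70 → shelf 6 (new)  [load 70/120]
  60 → shelf 7 (new)  [load 60/120]
  50 → shelf 5  [load 120/120]
  50 → shelf 6  [load 120/120]
  50 → shelf 7  [load 110/120]
  40 → shelf 4  [load 120/120]
  30 → shelf 8 (new)  [load 30/120]
  20 → shelf 2  [load 120/120]
  20 → shelf 3  [load 120/120]
8 shelves opened.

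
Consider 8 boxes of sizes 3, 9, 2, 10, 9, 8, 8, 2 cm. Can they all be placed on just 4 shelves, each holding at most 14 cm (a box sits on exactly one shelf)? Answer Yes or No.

No

Total = 51 cm; ⌈51/14⌉ = 4.
5 boxes each exceed half the capacity and cannot share a shelf, forcing at least 5 shelves.
At least 5 shelves are required, but only 4 are allowed.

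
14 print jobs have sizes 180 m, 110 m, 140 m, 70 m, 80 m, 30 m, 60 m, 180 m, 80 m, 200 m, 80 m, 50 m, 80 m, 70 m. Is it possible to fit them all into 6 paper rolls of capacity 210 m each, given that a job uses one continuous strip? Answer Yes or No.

Total = 1410 m; ⌈1410/210⌉ = 7.
At least 7 paper rolls are required, but only 6 are allowed.

No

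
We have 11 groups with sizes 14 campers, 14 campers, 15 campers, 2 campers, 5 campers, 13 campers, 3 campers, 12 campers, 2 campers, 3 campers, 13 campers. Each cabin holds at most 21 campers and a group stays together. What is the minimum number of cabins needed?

6

Total = 15 + 14 + 14 + 13 + 13 + 12 + 5 + 3 + 3 + 2 + 2 = 96 campers.
Lower bound: ⌈96/21⌉ = 5 cabins.
Also, 6 groups each exceed 21/2 campers, and no two of those can share a cabin, so at least 6 cabins are needed.
A packing using 6 cabins:
  cabin 1: 15 + 5 = 20
  cabin 2: 14 + 3 + 3 = 20
  cabin 3: 14 + 2 + 2 = 18
  cabin 4: 13 = 13
  cabin 5: 13 = 13
  cabin 6: 12 = 12
This matches the lower bound, so 6 is optimal.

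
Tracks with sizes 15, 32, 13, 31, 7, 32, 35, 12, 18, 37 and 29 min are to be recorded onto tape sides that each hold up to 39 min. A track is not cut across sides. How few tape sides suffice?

Total = 37 + 35 + 32 + 32 + 31 + 29 + 18 + 15 + 13 + 12 + 7 = 261 min.
Lower bound: ⌈261/39⌉ = 7 tape sides.
A packing using 8 tape sides:
  side 1: 37 = 37
  side 2: 35 = 35
  side 3: 32 + 7 = 39
  side 4: 32 = 32
  side 5: 31 = 31
  side 6: 29 = 29
  side 7: 18 + 15 = 33
  side 8: 13 + 12 = 25
No arrangement into 7 tape sides stays within capacity, so 8 is optimal.

8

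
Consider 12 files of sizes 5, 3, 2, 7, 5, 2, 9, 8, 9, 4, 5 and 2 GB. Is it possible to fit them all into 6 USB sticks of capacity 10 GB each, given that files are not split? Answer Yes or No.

Total = 61 GB; ⌈61/10⌉ = 7.
At least 7 USB sticks are required, but only 6 are allowed.

No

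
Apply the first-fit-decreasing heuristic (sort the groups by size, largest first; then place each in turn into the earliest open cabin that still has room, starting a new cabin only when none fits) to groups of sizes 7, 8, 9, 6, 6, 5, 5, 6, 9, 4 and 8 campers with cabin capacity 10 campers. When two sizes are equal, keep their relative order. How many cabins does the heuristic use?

9

Sorted descending: 9, 9, 8, 8, 7, 6, 6, 6, 5, 5, 4.
  9 → cabin 1 (new)  [load 9/10]
  9 → cabin 2 (new)  [load 9/10]
  8 → cabin 3 (new)  [load 8/10]
  8 → cabin 4 (new)  [load 8/10]
  7 → cabin 5 (new)  [load 7/10]
  6 → cabin 6 (new)  [load 6/10]
  6 → cabin 7 (new)  [load 6/10]
  6 → cabin 8 (new)  [load 6/10]
  5 → cabin 9 (new)  [load 5/10]
  5 → cabin 9  [load 10/10]
  4 → cabin 6  [load 10/10]
9 cabins opened.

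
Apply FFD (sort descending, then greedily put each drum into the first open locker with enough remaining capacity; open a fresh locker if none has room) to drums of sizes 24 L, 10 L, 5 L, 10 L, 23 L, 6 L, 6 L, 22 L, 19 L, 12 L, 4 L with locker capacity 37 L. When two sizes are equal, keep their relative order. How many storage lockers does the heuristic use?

Sorted descending: 24, 23, 22, 19, 12, 10, 10, 6, 6, 5, 4.
  24 → locker 1 (new)  [load 24/37]
  23 → locker 2 (new)  [load 23/37]
  22 → locker 3 (new)  [load 22/37]
  19 → locker 4 (new)  [load 19/37]
  12 → locker 1  [load 36/37]
  10 → locker 2  [load 33/37]
  10 → locker 3  [load 32/37]
  6 → locker 4  [load 25/37]
  6 → locker 4  [load 31/37]
  5 → locker 3  [load 37/37]
  4 → locker 2  [load 37/37]
4 storage lockers opened.

4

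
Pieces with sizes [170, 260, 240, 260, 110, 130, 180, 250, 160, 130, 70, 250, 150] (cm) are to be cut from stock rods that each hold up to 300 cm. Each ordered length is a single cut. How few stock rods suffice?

9

Total = 260 + 260 + 250 + 250 + 240 + 180 + 170 + 160 + 150 + 130 + 130 + 110 + 70 = 2360 cm.
Lower bound: ⌈2360/300⌉ = 8 stock rods.
A packing using 9 stock rods:
  stock rod 1: 260 = 260
  stock rod 2: 260 = 260
  stock rod 3: 250 = 250
  stock rod 4: 250 = 250
  stock rod 5: 240 = 240
  stock rod 6: 180 + 110 = 290
  stock rod 7: 170 + 130 = 300
  stock rod 8: 160 + 130 = 290
  stock rod 9: 150 + 70 = 220
No arrangement into 8 stock rods stays within capacity, so 9 is optimal.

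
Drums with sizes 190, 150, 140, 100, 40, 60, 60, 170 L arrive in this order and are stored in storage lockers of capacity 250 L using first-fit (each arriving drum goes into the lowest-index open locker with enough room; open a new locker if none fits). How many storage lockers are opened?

4

  190 → locker 1 (new)  [load 190/250]
  150 → locker 2 (new)  [load 150/250]
  140 → locker 3 (new)  [load 140/250]
  100 → locker 2  [load 250/250]
  40 → locker 1  [load 230/250]
  60 → locker 3  [load 200/250]
  60 → locker 4 (new)  [load 60/250]
  170 → locker 4  [load 230/250]
4 storage lockers opened.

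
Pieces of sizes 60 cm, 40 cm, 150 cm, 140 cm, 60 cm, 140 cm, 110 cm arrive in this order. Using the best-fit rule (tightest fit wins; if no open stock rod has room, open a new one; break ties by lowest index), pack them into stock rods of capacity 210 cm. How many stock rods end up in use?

4

  60 → stock rod 1 (new)  [load 60/210]
  40 → stock rod 1  [load 100/210]
  150 → stock rod 2 (new)  [load 150/210]
  140 → stock rod 3 (new)  [load 140/210]
  60 → stock rod 2  [load 210/210]
  140 → stock rod 4 (new)  [load 140/210]
  110 → stock rod 1  [load 210/210]
4 stock rods opened.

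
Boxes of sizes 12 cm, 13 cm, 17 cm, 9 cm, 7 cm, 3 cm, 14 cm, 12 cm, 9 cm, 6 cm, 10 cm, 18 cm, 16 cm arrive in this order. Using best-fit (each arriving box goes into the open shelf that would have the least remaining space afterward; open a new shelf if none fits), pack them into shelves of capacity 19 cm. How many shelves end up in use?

9

  12 → shelf 1 (new)  [load 12/19]
  13 → shelf 2 (new)  [load 13/19]
  17 → shelf 3 (new)  [load 17/19]
  9 → shelf 4 (new)  [load 9/19]
  7 → shelf 1  [load 19/19]
  3 → shelf 2  [load 16/19]
  14 → shelf 5 (new)  [load 14/19]
  12 → shelf 6 (new)  [load 12/19]
  9 → shelf 4  [load 18/19]
  6 → shelf 6  [load 18/19]
  10 → shelf 7 (new)  [load 10/19]
  18 → shelf 8 (new)  [load 18/19]
  16 → shelf 9 (new)  [load 16/19]
9 shelves opened.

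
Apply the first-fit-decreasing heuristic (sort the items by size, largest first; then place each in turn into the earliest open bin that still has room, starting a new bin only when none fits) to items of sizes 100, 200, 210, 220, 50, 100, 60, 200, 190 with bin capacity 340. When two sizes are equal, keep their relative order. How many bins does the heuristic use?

5

Sorted descending: 220, 210, 200, 200, 190, 100, 100, 60, 50.
  220 → bin 1 (new)  [load 220/340]
  210 → bin 2 (new)  [load 210/340]
  200 → bin 3 (new)  [load 200/340]
  200 → bin 4 (new)  [load 200/340]
  190 → bin 5 (new)  [load 190/340]
  100 → bin 1  [load 320/340]
  100 → bin 2  [load 310/340]
  60 → bin 3  [load 260/340]
  50 → bin 3  [load 310/340]
5 bins opened.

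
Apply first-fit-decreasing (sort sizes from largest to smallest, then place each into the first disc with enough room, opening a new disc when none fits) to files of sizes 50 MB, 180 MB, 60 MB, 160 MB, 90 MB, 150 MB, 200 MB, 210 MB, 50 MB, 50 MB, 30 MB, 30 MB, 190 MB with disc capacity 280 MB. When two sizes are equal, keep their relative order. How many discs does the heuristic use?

6

Sorted descending: 210, 200, 190, 180, 160, 150, 90, 60, 50, 50, 50, 30, 30.
  210 → disc 1 (new)  [load 210/280]
  200 → disc 2 (new)  [load 200/280]
  190 → disc 3 (new)  [load 190/280]
  180 → disc 4 (new)  [load 180/280]
  160 → disc 5 (new)  [load 160/280]
  150 → disc 6 (new)  [load 150/280]
  90 → disc 3  [load 280/280]
  60 → disc 1  [load 270/280]
  50 → disc 2  [load 250/280]
  50 → disc 4  [load 230/280]
  50 → disc 4  [load 280/280]
  30 → disc 2  [load 280/280]
  30 → disc 5  [load 190/280]
6 discs opened.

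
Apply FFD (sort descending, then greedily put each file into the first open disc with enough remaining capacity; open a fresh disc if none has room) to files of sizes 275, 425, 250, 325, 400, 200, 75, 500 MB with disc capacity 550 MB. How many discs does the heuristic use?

5

Sorted descending: 500, 425, 400, 325, 275, 250, 200, 75.
  500 → disc 1 (new)  [load 500/550]
  425 → disc 2 (new)  [load 425/550]
  400 → disc 3 (new)  [load 400/550]
  325 → disc 4 (new)  [load 325/550]
  275 → disc 5 (new)  [load 275/550]
  250 → disc 5  [load 525/550]
  200 → disc 4  [load 525/550]
  75 → disc 2  [load 500/550]
5 discs opened.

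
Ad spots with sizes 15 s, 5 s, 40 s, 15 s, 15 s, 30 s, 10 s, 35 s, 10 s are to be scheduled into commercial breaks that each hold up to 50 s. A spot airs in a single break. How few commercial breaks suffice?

Total = 40 + 35 + 30 + 15 + 15 + 15 + 10 + 10 + 5 = 175 s.
Lower bound: ⌈175/50⌉ = 4 commercial breaks.
A packing using 4 commercial breaks:
  break 1: 40 + 10 = 50
  break 2: 35 + 15 = 50
  break 3: 30 + 15 + 5 = 50
  break 4: 15 + 10 = 25
This matches the lower bound, so 4 is optimal.

4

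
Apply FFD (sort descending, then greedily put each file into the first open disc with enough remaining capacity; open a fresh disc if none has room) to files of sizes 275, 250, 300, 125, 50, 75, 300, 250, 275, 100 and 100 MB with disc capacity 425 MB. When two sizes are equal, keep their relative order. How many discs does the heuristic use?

Sorted descending: 300, 300, 275, 275, 250, 250, 125, 100, 100, 75, 50.
  300 → disc 1 (new)  [load 300/425]
  300 → disc 2 (new)  [load 300/425]
  275 → disc 3 (new)  [load 275/425]
  275 → disc 4 (new)  [load 275/425]
  250 → disc 5 (new)  [load 250/425]
  250 → disc 6 (new)  [load 250/425]
  125 → disc 1  [load 425/425]
  100 → disc 2  [load 400/425]
  100 → disc 3  [load 375/425]
  75 → disc 4  [load 350/425]
  50 → disc 3  [load 425/425]
6 discs opened.

6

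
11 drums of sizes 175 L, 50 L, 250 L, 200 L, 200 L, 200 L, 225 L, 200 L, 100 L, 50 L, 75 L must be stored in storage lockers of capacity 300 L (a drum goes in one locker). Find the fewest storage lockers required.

7

Total = 250 + 225 + 200 + 200 + 200 + 200 + 175 + 100 + 75 + 50 + 50 = 1725 L.
Lower bound: ⌈1725/300⌉ = 6 storage lockers.
Also, 7 drums each exceed 150 L, and no two of those can share a locker, so at least 7 storage lockers are needed.
A packing using 7 storage lockers:
  locker 1: 250 + 50 = 300
  locker 2: 225 + 75 = 300
  locker 3: 200 + 100 = 300
  locker 4: 200 + 50 = 250
  locker 5: 200 = 200
  locker 6: 200 = 200
  locker 7: 175 = 175
This matches the lower bound, so 7 is optimal.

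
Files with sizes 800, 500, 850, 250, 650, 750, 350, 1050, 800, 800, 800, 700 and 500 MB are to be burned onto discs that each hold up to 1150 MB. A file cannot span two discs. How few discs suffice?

Total = 1050 + 850 + 800 + 800 + 800 + 800 + 750 + 700 + 650 + 500 + 500 + 350 + 250 = 8800 MB.
Lower bound: ⌈8800/1150⌉ = 8 discs.
Also, 9 files each exceed 575 MB, and no two of those can share a disc, so at least 9 discs are needed.
A packing using 10 discs:
  disc 1: 1050 = 1050
  disc 2: 850 + 250 = 1100
  disc 3: 800 + 350 = 1150
  disc 4: 800 = 800
  disc 5: 800 = 800
  disc 6: 800 = 800
  disc 7: 750 = 750
  disc 8: 700 = 700
  disc 9: 650 + 500 = 1150
  disc 10: 500 = 500
No arrangement into 9 discs stays within capacity, so 10 is optimal.

10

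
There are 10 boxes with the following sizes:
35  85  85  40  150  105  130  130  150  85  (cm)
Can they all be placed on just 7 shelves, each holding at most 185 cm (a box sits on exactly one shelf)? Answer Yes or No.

Yes

A valid assignment using 7 shelves:
  shelf 1: 150 + 35 = 185
  shelf 2: 150 = 150
  shelf 3: 130 + 40 = 170
  shelf 4: 130 = 130
  shelf 5: 105 = 105
  shelf 6: 85 + 85 = 170
  shelf 7: 85 = 85
Every load is within 185 cm, so 7 shelves suffice.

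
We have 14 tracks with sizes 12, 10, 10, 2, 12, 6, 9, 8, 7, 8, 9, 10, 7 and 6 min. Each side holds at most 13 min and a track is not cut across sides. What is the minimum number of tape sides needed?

11

Total = 12 + 12 + 10 + 10 + 10 + 9 + 9 + 8 + 8 + 7 + 7 + 6 + 6 + 2 = 116 min.
Lower bound: ⌈116/13⌉ = 9 tape sides.
Also, 11 tracks each exceed 13/2 min, and no two of those can share a side, so at least 11 tape sides are needed.
A packing using 11 tape sides:
  side 1: 12 = 12
  side 2: 12 = 12
  side 3: 10 + 2 = 12
  side 4: 10 = 10
  side 5: 10 = 10
  side 6: 9 = 9
  side 7: 9 = 9
  side 8: 8 = 8
  side 9: 8 = 8
  side 10: 7 + 6 = 13
  side 11: 7 + 6 = 13
This matches the lower bound, so 11 is optimal.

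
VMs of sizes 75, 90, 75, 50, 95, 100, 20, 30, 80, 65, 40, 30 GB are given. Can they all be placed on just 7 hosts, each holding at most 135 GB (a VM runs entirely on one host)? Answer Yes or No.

A valid assignment using 7 hosts:
  host 1: 100 + 30 = 130
  host 2: 95 + 40 = 135
  host 3: 90 + 30 = 120
  host 4: 80 + 50 = 130
  host 5: 75 + 20 = 95
  host 6: 75 = 75
  host 7: 65 = 65
Every load is within 135 GB, so 7 hosts suffice.

Yes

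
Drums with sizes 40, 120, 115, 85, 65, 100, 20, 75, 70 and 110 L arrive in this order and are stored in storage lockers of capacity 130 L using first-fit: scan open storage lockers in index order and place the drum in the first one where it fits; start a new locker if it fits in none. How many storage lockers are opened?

8

  40 → locker 1 (new)  [load 40/130]
  120 → locker 2 (new)  [load 120/130]
  115 → locker 3 (new)  [load 115/130]
  85 → locker 1  [load 125/130]
  65 → locker 4 (new)  [load 65/130]
  100 → locker 5 (new)  [load 100/130]
  20 → locker 4  [load 85/130]
  75 → locker 6 (new)  [load 75/130]
  70 → locker 7 (new)  [load 70/130]
  110 → locker 8 (new)  [load 110/130]
8 storage lockers opened.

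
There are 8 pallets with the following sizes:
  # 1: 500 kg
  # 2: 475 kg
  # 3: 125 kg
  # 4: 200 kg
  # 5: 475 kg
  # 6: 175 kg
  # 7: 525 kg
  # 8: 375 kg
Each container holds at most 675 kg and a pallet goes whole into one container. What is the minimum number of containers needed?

Total = 525 + 500 + 475 + 475 + 375 + 200 + 175 + 125 = 2850 kg.
Lower bound: ⌈2850/675⌉ = 5 containers.
A packing using 5 containers:
  container 1: 525 + 125 = 650
  container 2: 500 + 175 = 675
  container 3: 475 + 200 = 675
  container 4: 475 = 475
  container 5: 375 = 375
This matches the lower bound, so 5 is optimal.

5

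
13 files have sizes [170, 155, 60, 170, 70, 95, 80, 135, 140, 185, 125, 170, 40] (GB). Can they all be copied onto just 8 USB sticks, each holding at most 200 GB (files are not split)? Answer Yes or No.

No

Total = 1595 GB; ⌈1595/200⌉ = 8.
The bound of 8 does not rule out 8, but exhaustive search shows no assignment into 8 USB sticks of capacity 200 GB exists — the minimum is 9.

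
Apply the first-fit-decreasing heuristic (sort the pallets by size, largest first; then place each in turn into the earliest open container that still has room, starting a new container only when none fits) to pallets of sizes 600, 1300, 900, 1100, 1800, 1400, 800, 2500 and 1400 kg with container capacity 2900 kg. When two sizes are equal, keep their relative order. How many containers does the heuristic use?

Sorted descending: 2500, 1800, 1400, 1400, 1300, 1100, 900, 800, 600.
  2500 → container 1 (new)  [load 2500/2900]
  1800 → container 2 (new)  [load 1800/2900]
  1400 → container 3 (new)  [load 1400/2900]
  1400 → container 3  [load 2800/2900]
  1300 → container 4 (new)  [load 1300/2900]
  1100 → container 2  [load 2900/2900]
  900 → container 4  [load 2200/2900]
  800 → container 5 (new)  [load 800/2900]
  600 → container 4  [load 2800/2900]
5 containers opened.

5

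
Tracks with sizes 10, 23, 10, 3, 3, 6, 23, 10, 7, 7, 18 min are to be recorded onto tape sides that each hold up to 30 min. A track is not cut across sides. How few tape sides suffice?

4

Total = 23 + 23 + 18 + 10 + 10 + 10 + 7 + 7 + 6 + 3 + 3 = 120 min.
Lower bound: ⌈120/30⌉ = 4 tape sides.
A packing using 4 tape sides:
  side 1: 23 + 7 = 30
  side 2: 23 + 7 = 30
  side 3: 18 + 6 + 3 + 3 = 30
  side 4: 10 + 10 + 10 = 30
This matches the lower bound, so 4 is optimal.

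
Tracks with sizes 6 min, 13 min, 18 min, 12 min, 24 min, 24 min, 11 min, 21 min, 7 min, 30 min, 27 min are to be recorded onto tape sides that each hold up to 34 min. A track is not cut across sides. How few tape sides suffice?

Total = 30 + 27 + 24 + 24 + 21 + 18 + 13 + 12 + 11 + 7 + 6 = 193 min.
Lower bound: ⌈193/34⌉ = 6 tape sides.
A packing using 7 tape sides:
  side 1: 30 = 30
  side 2: 27 + 7 = 34
  side 3: 24 + 6 = 30
  side 4: 24 = 24
  side 5: 21 + 13 = 34
  side 6: 18 + 12 = 30
  side 7: 11 = 11
No arrangement into 6 tape sides stays within capacity, so 7 is optimal.

7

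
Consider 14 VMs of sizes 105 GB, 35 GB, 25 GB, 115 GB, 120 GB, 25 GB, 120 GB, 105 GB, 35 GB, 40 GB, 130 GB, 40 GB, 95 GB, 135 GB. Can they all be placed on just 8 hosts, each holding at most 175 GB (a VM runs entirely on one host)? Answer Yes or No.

A valid assignment using 8 hosts:
  host 1: 135 + 40 = 175
  host 2: 130 + 40 = 170
  host 3: 120 + 35 = 155
  host 4: 120 + 35 = 155
  host 5: 115 + 25 + 25 = 165
  host 6: 105 = 105
  host 7: 105 = 105
  host 8: 95 = 95
Every load is within 175 GB, so 8 hosts suffice.

Yes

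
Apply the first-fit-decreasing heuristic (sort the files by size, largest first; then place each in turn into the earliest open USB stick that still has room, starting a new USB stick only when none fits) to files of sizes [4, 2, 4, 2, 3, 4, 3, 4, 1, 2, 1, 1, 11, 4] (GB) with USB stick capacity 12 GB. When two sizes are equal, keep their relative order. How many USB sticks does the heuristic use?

4

Sorted descending: 11, 4, 4, 4, 4, 4, 3, 3, 2, 2, 2, 1, 1, 1.
  11 → USB stick 1 (new)  [load 11/12]
  4 → USB stick 2 (new)  [load 4/12]
  4 → USB stick 2  [load 8/12]
  4 → USB stick 2  [load 12/12]
  4 → USB stick 3 (new)  [load 4/12]
  4 → USB stick 3  [load 8/12]
  3 → USB stick 3  [load 11/12]
  3 → USB stick 4 (new)  [load 3/12]
  2 → USB stick 4  [load 5/12]
  2 → USB stick 4  [load 7/12]
  2 → USB stick 4  [load 9/12]
  1 → USB stick 1  [load 12/12]
  1 → USB stick 3  [load 12/12]
  1 → USB stick 4  [load 10/12]
4 USB sticks opened.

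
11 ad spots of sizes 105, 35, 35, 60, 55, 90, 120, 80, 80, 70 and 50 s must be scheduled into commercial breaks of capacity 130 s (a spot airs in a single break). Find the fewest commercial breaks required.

7

Total = 120 + 105 + 90 + 80 + 80 + 70 + 60 + 55 + 50 + 35 + 35 = 780 s.
Lower bound: ⌈780/130⌉ = 6 commercial breaks.
A packing using 7 commercial breaks:
  break 1: 120 = 120
  break 2: 105 = 105
  break 3: 90 + 35 = 125
  break 4: 80 + 50 = 130
  break 5: 80 + 35 = 115
  break 6: 70 + 60 = 130
  break 7: 55 = 55
No arrangement into 6 commercial breaks stays within capacity, so 7 is optimal.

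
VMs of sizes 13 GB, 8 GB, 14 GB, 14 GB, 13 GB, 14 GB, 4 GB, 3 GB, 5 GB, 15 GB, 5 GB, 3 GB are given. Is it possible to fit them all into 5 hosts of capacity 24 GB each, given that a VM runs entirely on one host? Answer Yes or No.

No

Total = 111 GB; ⌈111/24⌉ = 5.
6 VMs each exceed half the capacity and cannot share a host, forcing at least 6 hosts.
At least 6 hosts are required, but only 5 are allowed.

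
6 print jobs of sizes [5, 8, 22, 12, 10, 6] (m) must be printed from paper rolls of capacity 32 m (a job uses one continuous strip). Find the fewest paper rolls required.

Total = 22 + 12 + 10 + 8 + 6 + 5 = 63 m.
Lower bound: ⌈63/32⌉ = 2 paper rolls.
A packing using 2 paper rolls:
  roll 1: 22 + 10 = 32
  roll 2: 12 + 8 + 6 + 5 = 31
This matches the lower bound, so 2 is optimal.

2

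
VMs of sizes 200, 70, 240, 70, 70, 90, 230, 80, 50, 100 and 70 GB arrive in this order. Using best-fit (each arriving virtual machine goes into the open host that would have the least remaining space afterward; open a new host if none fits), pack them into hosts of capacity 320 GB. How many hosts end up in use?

5

  200 → host 1 (new)  [load 200/320]
  70 → host 1  [load 270/320]
  240 → host 2 (new)  [load 240/320]
  70 → host 2  [load 310/320]
  70 → host 3 (new)  [load 70/320]
  90 → host 3  [load 160/320]
  230 → host 4 (new)  [load 230/320]
  80 → host 4  [load 310/320]
  50 → host 1  [load 320/320]
  100 → host 3  [load 260/320]
  70 → host 5 (new)  [load 70/320]
5 hosts opened.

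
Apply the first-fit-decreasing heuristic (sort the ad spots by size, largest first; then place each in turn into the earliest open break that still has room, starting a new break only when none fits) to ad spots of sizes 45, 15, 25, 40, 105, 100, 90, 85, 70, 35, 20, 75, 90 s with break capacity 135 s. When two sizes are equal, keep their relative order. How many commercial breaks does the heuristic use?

7

Sorted descending: 105, 100, 90, 90, 85, 75, 70, 45, 40, 35, 25, 20, 15.
  105 → break 1 (new)  [load 105/135]
  100 → break 2 (new)  [load 100/135]
  90 → break 3 (new)  [load 90/135]
  90 → break 4 (new)  [load 90/135]
  85 → break 5 (new)  [load 85/135]
  75 → break 6 (new)  [load 75/135]
  70 → break 7 (new)  [load 70/135]
  45 → break 3  [load 135/135]
  40 → break 4  [load 130/135]
  35 → break 2  [load 135/135]
  25 → break 1  [load 130/135]
  20 → break 5  [load 105/135]
  15 → break 5  [load 120/135]
7 commercial breaks opened.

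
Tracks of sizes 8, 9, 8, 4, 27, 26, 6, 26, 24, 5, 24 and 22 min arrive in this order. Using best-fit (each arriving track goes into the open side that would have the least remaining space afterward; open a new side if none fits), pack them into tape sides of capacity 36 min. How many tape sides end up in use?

7

  8 → side 1 (new)  [load 8/36]
  9 → side 1  [load 17/36]
  8 → side 1  [load 25/36]
  4 → side 1  [load 29/36]
  27 → side 2 (new)  [load 27/36]
  26 → side 3 (new)  [load 26/36]
  6 → side 1  [load 35/36]
  26 → side 4 (new)  [load 26/36]
  24 → side 5 (new)  [load 24/36]
  5 → side 2  [load 32/36]
  24 → side 6 (new)  [load 24/36]
  22 → side 7 (new)  [load 22/36]
7 tape sides opened.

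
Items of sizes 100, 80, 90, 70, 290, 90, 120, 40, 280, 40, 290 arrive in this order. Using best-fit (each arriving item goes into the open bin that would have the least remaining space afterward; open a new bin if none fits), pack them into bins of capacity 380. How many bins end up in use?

5

  100 → bin 1 (new)  [load 100/380]
  80 → bin 1  [load 180/380]
  90 → bin 1  [load 270/380]
  70 → bin 1  [load 340/380]
  290 → bin 2 (new)  [load 290/380]
  90 → bin 2  [load 380/380]
  120 → bin 3 (new)  [load 120/380]
  40 → bin 1  [load 380/380]
  280 → bin 4 (new)  [load 280/380]
  40 → bin 4  [load 320/380]
  290 → bin 5 (new)  [load 290/380]
5 bins opened.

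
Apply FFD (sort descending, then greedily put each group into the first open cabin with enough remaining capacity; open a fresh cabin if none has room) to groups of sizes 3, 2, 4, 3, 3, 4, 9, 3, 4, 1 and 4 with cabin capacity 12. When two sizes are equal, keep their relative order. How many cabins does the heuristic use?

Sorted descending: 9, 4, 4, 4, 4, 3, 3, 3, 3, 2, 1.
  9 → cabin 1 (new)  [load 9/12]
  4 → cabin 2 (new)  [load 4/12]
  4 → cabin 2  [load 8/12]
  4 → cabin 2  [load 12/12]
  4 → cabin 3 (new)  [load 4/12]
  3 → cabin 1  [load 12/12]
  3 → cabin 3  [load 7/12]
  3 → cabin 3  [load 10/12]
  3 → cabin 4 (new)  [load 3/12]
  2 → cabin 3  [load 12/12]
  1 → cabin 4  [load 4/12]
4 cabins opened.

4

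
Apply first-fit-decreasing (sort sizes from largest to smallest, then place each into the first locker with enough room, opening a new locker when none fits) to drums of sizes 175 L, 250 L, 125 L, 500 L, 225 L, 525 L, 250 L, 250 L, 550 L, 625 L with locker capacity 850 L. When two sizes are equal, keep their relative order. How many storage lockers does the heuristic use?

5

Sorted descending: 625, 550, 525, 500, 250, 250, 250, 225, 175, 125.
  625 → locker 1 (new)  [load 625/850]
  550 → locker 2 (new)  [load 550/850]
  525 → locker 3 (new)  [load 525/850]
  500 → locker 4 (new)  [load 500/850]
  250 → locker 2  [load 800/850]
  250 → locker 3  [load 775/850]
  250 → locker 4  [load 750/850]
  225 → locker 1  [load 850/850]
  175 → locker 5 (new)  [load 175/850]
  125 → locker 5  [load 300/850]
5 storage lockers opened.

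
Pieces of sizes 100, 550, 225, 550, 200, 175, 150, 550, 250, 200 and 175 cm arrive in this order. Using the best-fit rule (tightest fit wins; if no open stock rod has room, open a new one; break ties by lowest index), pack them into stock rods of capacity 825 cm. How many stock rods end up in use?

4

  100 → stock rod 1 (new)  [load 100/825]
  550 → stock rod 1  [load 650/825]
  225 → stock rod 2 (new)  [load 225/825]
  550 → stock rod 2  [load 775/825]
  200 → stock rod 3 (new)  [load 200/825]
  175 → stock rod 1  [load 825/825]
  150 → stock rod 3  [load 350/825]
  550 → stock rod 4 (new)  [load 550/825]
  250 → stock rod 4  [load 800/825]
  200 → stock rod 3  [load 550/825]
  175 → stock rod 3  [load 725/825]
4 stock rods opened.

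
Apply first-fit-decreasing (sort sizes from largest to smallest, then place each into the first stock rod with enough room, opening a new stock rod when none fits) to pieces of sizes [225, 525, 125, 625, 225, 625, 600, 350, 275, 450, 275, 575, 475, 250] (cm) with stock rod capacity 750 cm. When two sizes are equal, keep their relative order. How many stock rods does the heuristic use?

Sorted descending: 625, 625, 600, 575, 525, 475, 450, 350, 275, 275, 250, 225, 225, 125.
  625 → stock rod 1 (new)  [load 625/750]
  625 → stock rod 2 (new)  [load 625/750]
  600 → stock rod 3 (new)  [load 600/750]
  575 → stock rod 4 (new)  [load 575/750]
  525 → stock rod 5 (new)  [load 525/750]
  475 → stock rod 6 (new)  [load 475/750]
  450 → stock rod 7 (new)  [load 450/750]
  350 → stock rod 8 (new)  [load 350/750]
  275 → stock rod 6  [load 750/750]
  275 → stock rod 7  [load 725/750]
  250 → stock rod 8  [load 600/750]
  225 → stock rod 5  [load 750/750]
  225 → stock rod 9 (new)  [load 225/750]
  125 → stock rod 1  [load 750/750]
9 stock rods opened.

9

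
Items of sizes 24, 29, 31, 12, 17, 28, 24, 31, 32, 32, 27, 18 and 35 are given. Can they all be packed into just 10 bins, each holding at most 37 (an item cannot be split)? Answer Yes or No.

Total = 340; ⌈340/37⌉ = 10.
The bound of 10 does not rule out 10, but exhaustive search shows no assignment into 10 bins of capacity 37 exists — the minimum is 11.

No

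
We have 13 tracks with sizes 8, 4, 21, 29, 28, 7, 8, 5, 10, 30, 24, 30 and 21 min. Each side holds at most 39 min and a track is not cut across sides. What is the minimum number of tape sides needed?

Total = 30 + 30 + 29 + 28 + 24 + 21 + 21 + 10 + 8 + 8 + 7 + 5 + 4 = 225 min.
Lower bound: ⌈225/39⌉ = 6 tape sides.
Also, 7 tracks each exceed 39/2 min, and no two of those can share a side, so at least 7 tape sides are needed.
A packing using 7 tape sides:
  side 1: 30 + 8 = 38
  side 2: 30 + 8 = 38
  side 3: 29 + 10 = 39
  side 4: 28 + 7 + 4 = 39
  side 5: 24 + 5 = 29
  side 6: 21 = 21
  side 7: 21 = 21
This matches the lower bound, so 7 is optimal.

7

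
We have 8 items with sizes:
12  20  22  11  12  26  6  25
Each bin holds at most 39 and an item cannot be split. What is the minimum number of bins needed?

4

Total = 26 + 25 + 22 + 20 + 12 + 12 + 11 + 6 = 134.
Lower bound: ⌈134/39⌉ = 4 bins.
A packing using 4 bins:
  bin 1: 26 + 12 = 38
  bin 2: 25 + 12 = 37
  bin 3: 22 + 11 + 6 = 39
  bin 4: 20 = 20
This matches the lower bound, so 4 is optimal.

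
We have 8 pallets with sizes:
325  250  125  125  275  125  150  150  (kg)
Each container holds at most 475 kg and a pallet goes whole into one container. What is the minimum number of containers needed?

Total = 325 + 275 + 250 + 150 + 150 + 125 + 125 + 125 = 1525 kg.
Lower bound: ⌈1525/475⌉ = 4 containers.
A packing using 4 containers:
  container 1: 325 + 150 = 475
  container 2: 275 + 150 = 425
  container 3: 250 + 125 = 375
  container 4: 125 + 125 = 250
This matches the lower bound, so 4 is optimal.

4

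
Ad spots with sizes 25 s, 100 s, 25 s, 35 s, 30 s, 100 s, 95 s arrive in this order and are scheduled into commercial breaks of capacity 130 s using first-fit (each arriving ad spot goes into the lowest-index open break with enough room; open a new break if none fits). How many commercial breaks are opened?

  25 → break 1 (new)  [load 25/130]
  100 → break 1  [load 125/130]
  25 → break 2 (new)  [load 25/130]
  35 → break 2  [load 60/130]
  30 → break 2  [load 90/130]
  100 → break 3 (new)  [load 100/130]
  95 → break 4 (new)  [load 95/130]
4 commercial breaks opened.

4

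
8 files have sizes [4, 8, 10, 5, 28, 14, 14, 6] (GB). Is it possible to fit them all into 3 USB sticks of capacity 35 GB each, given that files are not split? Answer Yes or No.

A valid assignment using 3 USB sticks:
  USB stick 1: 28 + 6 = 34
  USB stick 2: 14 + 14 + 5 = 33
  USB stick 3: 10 + 8 + 4 = 22
Every load is within 35 GB, so 3 USB sticks suffice.

Yes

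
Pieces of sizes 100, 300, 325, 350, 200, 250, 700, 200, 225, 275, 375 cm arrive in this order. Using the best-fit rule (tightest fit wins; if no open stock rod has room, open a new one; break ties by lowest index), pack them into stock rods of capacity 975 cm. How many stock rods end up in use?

4

  100 → stock rod 1 (new)  [load 100/975]
  300 → stock rod 1  [load 400/975]
  325 → stock rod 1  [load 725/975]
  350 → stock rod 2 (new)  [load 350/975]
  200 → stock rod 1  [load 925/975]
  250 → stock rod 2  [load 600/975]
  700 → stock rod 3 (new)  [load 700/975]
  200 → stock rod 3  [load 900/975]
  225 → stock rod 2  [load 825/975]
  275 → stock rod 4 (new)  [load 275/975]
  375 → stock rod 4  [load 650/975]
4 stock rods opened.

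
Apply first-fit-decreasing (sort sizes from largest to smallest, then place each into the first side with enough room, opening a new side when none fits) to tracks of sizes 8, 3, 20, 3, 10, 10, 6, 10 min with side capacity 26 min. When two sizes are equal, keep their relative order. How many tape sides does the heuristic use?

3

Sorted descending: 20, 10, 10, 10, 8, 6, 3, 3.
  20 → side 1 (new)  [load 20/26]
  10 → side 2 (new)  [load 10/26]
  10 → side 2  [load 20/26]
  10 → side 3 (new)  [load 10/26]
  8 → side 3  [load 18/26]
  6 → side 1  [load 26/26]
  3 → side 2  [load 23/26]
  3 → side 2  [load 26/26]
3 tape sides opened.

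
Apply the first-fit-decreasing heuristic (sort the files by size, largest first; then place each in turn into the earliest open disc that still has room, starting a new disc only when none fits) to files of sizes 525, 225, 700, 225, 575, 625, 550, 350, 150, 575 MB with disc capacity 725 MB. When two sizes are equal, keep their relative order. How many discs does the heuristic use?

Sorted descending: 700, 625, 575, 575, 550, 525, 350, 225, 225, 150.
  700 → disc 1 (new)  [load 700/725]
  625 → disc 2 (new)  [load 625/725]
  575 → disc 3 (new)  [load 575/725]
  575 → disc 4 (new)  [load 575/725]
  550 → disc 5 (new)  [load 550/725]
  525 → disc 6 (new)  [load 525/725]
  350 → disc 7 (new)  [load 350/725]
  225 → disc 7  [load 575/725]
  225 → disc 8 (new)  [load 225/725]
  150 → disc 3  [load 725/725]
8 discs opened.

8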